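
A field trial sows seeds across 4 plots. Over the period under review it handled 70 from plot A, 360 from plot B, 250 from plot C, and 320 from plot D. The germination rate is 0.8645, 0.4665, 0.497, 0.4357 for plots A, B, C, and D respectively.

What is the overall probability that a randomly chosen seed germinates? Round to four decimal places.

P(G) ≈ 0.4921

Total: 70 + 360 + 250 + 320 = 1000.
P(A) = 70/1000 = 0.07. P(B) = 360/1000 = 0.36. P(C) = 250/1000 = 0.25. P(D) = 320/1000 = 0.32.
Using total probability over the partition,
P(G) = P(G|A)·P(A) + P(G|B)·P(B) + P(G|C)·P(C) + P(G|D)·P(D)
      = 0.8645·0.07 + 0.4665·0.36 + 0.497·0.25 + 0.4357·0.32
      = 0.060515 + 0.16794 + 0.12425 + 0.139424 = 0.492129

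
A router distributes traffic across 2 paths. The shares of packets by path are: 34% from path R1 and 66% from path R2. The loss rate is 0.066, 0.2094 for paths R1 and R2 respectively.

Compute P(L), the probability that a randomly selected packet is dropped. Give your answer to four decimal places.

0.1606

By the law of total probability,
P(L) = P(L|R1)·P(R1) + P(L|R2)·P(R2)
      = 0.066·0.34 + 0.2094·0.66
      = 0.02244 + 0.138204 = 0.160644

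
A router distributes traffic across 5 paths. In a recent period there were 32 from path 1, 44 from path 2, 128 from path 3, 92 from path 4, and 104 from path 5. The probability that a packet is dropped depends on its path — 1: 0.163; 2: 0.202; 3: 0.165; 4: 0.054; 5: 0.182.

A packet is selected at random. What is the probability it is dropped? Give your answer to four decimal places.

0.1478

Total: 32 + 44 + 128 + 92 + 104 = 400.
P(1) = 32/400 = 0.08. P(2) = 44/400 = 0.11. P(3) = 128/400 = 0.32. P(4) = 92/400 = 0.23. P(5) = 104/400 = 0.26.
P(L) = P(L|1)·P(1) + P(L|2)·P(2) + P(L|3)·P(3) + P(L|4)·P(4) + P(L|5)·P(5)
      = 0.163·0.08 + 0.202·0.11 + 0.165·0.32 + 0.054·0.23 + 0.182·0.26
      = 0.01304 + 0.02222 + 0.0528 + 0.01242 + 0.04732 = 0.1478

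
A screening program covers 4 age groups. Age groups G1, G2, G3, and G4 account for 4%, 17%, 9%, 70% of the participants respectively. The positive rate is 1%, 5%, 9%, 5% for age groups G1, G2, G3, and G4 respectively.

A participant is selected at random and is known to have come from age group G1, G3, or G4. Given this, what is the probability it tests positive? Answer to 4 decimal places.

Let S = {G1, G3, G4}.
P(S) = 0.04 + 0.09 + 0.7 = 0.83.
P(T ∩ S) = 0.01·0.04 + 0.09·0.09 + 0.05·0.7 = 0.0004 + 0.0081 + 0.035 = 0.0435.
P(T | S) = 0.0435 / 0.83 = 0.052410…

P(T|S) ≈ 0.0524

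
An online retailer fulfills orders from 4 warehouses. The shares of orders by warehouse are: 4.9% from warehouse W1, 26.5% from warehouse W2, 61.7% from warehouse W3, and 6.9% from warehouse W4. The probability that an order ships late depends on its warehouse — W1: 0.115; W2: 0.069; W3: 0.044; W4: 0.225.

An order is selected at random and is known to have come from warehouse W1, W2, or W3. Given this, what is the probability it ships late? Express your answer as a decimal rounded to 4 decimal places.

P(L|S) ≈ 0.0549

Let S = {W1, W2, W3}.
P(S) = 0.049 + 0.265 + 0.617 = 0.931.
P(L ∩ S) = 0.115·0.049 + 0.069·0.265 + 0.044·0.617 = 0.005635 + 0.018285 + 0.027148 = 0.051068.
P(L | S) = 0.051068 / 0.931 = 0.054853…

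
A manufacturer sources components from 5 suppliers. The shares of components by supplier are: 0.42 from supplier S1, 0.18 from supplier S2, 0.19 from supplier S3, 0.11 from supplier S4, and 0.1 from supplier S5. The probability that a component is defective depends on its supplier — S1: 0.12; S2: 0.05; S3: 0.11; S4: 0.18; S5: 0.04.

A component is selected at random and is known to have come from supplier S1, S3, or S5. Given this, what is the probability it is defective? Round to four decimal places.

0.1061

Let S = {S1, S3, S5}.
P(S) = 0.42 + 0.19 + 0.1 = 0.71.
P(D ∩ S) = 0.12·0.42 + 0.11·0.19 + 0.04·0.1 = 0.0504 + 0.0209 + 0.004 = 0.0753.
P(D | S) = 0.0753 / 0.71 = 0.106056…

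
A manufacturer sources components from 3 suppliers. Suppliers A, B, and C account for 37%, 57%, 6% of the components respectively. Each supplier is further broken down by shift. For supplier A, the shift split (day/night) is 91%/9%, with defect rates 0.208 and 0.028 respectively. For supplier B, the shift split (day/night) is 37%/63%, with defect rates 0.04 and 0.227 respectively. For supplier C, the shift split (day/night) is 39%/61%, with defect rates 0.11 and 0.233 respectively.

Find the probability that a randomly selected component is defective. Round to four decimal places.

P(D|A) = 0.91·0.208 + 0.09·0.028 = 0.18928 + 0.00252 = 0.1918
P(D|B) = 0.37·0.04 + 0.63·0.227 = 0.0148 + 0.14301 = 0.15781
P(D|C) = 0.39·0.11 + 0.61·0.233 = 0.0429 + 0.14213 = 0.18503
Then overall,
P(D) = 0.37·0.1918 + 0.57·0.15781 + 0.06·0.18503
      = 0.070966 + 0.0899517 + 0.0111018 = 0.1720195

P(D) ≈ 0.1720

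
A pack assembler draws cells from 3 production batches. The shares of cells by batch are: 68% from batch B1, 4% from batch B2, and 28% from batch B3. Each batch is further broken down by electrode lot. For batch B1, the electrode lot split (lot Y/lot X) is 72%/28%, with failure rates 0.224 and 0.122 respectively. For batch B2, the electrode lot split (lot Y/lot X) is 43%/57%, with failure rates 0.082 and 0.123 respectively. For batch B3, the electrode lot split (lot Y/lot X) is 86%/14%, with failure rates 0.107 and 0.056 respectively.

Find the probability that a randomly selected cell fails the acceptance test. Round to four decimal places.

P(F|B1) = 0.72·0.224 + 0.28·0.122 = 0.16128 + 0.03416 = 0.19544
P(F|B2) = 0.43·0.082 + 0.57·0.123 = 0.03526 + 0.07011 = 0.10537
P(F|B3) = 0.86·0.107 + 0.14·0.056 = 0.09202 + 0.00784 = 0.09986
Then overall,
P(F) = 0.68·0.19544 + 0.04·0.10537 + 0.28·0.09986
      = 0.1328992 + 0.0042148 + 0.0279608 = 0.1650748

0.1651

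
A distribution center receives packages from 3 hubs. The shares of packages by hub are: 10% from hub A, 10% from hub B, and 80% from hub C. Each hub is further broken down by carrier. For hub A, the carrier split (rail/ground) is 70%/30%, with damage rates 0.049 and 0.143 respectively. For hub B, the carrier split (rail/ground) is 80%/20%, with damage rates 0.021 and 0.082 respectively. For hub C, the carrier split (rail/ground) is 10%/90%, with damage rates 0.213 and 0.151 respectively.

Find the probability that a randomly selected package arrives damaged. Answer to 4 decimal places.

P(D|A) = 0.7·0.049 + 0.3·0.143 = 0.0343 + 0.0429 = 0.0772
P(D|B) = 0.8·0.021 + 0.2·0.082 = 0.0168 + 0.0164 = 0.0332
P(D|C) = 0.1·0.213 + 0.9·0.151 = 0.0213 + 0.1359 = 0.1572
By total probability over the outer partition,
P(D) = 0.1·0.0772 + 0.1·0.0332 + 0.8·0.1572
      = 0.00772 + 0.00332 + 0.12576 = 0.1368

P(D) ≈ 0.1368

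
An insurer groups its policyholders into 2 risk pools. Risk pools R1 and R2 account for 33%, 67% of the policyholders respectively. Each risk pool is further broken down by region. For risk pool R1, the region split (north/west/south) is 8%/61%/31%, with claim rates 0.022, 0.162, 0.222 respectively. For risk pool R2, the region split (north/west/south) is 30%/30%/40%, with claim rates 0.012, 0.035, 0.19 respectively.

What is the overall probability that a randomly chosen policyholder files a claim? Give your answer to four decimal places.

P(C) ≈ 0.1163

P(C|R1) = 0.08·0.022 + 0.61·0.162 + 0.31·0.222 = 0.00176 + 0.09882 + 0.06882 = 0.1694
P(C|R2) = 0.3·0.012 + 0.3·0.035 + 0.4·0.19 = 0.0036 + 0.0105 + 0.076 = 0.0901
Then overall,
P(C) = 0.33·0.1694 + 0.67·0.0901
      = 0.055902 + 0.060367 = 0.116269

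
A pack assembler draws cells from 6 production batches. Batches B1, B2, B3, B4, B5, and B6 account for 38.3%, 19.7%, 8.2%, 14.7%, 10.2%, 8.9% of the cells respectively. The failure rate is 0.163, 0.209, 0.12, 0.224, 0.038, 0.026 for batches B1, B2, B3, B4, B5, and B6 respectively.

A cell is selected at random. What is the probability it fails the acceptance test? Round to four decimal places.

0.1526

By the law of total probability,
P(F) = P(F|B1)·P(B1) + P(F|B2)·P(B2) + P(F|B3)·P(B3) + P(F|B4)·P(B4) + P(F|B5)·P(B5) + P(F|B6)·P(B6)
      = 0.163·0.383 + 0.209·0.197 + 0.12·0.082 + 0.224·0.147 + 0.038·0.102 + 0.026·0.089
      = 0.062429 + 0.041173 + 0.00984 + 0.032928 + 0.003876 + 0.002314 = 0.15256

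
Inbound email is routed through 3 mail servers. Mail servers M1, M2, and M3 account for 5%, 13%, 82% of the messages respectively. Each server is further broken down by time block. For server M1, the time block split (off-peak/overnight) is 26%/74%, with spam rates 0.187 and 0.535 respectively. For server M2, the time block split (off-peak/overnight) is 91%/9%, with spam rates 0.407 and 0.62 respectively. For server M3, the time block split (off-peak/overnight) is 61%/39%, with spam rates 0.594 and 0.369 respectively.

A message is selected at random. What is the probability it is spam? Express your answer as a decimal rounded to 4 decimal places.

P(S) ≈ 0.4928

P(S|M1) = 0.26·0.187 + 0.74·0.535 = 0.04862 + 0.3959 = 0.44452
P(S|M2) = 0.91·0.407 + 0.09·0.62 = 0.37037 + 0.0558 = 0.42617
P(S|M3) = 0.61·0.594 + 0.39·0.369 = 0.36234 + 0.14391 = 0.50625
Then overall,
P(S) = 0.05·0.44452 + 0.13·0.42617 + 0.82·0.50625
      = 0.022226 + 0.0554021 + 0.415125 = 0.4927531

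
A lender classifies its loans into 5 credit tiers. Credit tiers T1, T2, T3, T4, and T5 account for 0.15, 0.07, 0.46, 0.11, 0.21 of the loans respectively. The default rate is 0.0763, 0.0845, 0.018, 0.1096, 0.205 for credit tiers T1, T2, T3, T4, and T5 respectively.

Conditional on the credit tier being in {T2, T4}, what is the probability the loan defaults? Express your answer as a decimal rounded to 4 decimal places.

0.0998

Let S = {T2, T4}.
P(S) = 0.07 + 0.11 = 0.18.
P(D ∩ S) = 0.0845·0.07 + 0.1096·0.11 = 0.005915 + 0.012056 = 0.017971.
P(D | S) = 0.017971 / 0.18 = 0.099839…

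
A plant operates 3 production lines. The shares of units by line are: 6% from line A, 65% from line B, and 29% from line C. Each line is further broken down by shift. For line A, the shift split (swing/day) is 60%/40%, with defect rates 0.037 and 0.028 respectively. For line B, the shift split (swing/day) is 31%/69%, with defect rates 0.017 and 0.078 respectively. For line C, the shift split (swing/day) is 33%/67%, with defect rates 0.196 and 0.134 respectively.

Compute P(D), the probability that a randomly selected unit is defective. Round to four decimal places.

P(D|A) = 0.6·0.037 + 0.4·0.028 = 0.0222 + 0.0112 = 0.0334
P(D|B) = 0.31·0.017 + 0.69·0.078 = 0.00527 + 0.05382 = 0.05909
P(D|C) = 0.33·0.196 + 0.67·0.134 = 0.06468 + 0.08978 = 0.15446
Then overall,
P(D) = 0.06·0.0334 + 0.65·0.05909 + 0.29·0.15446
      = 0.002004 + 0.0384085 + 0.0447934 = 0.0852059

P(D) ≈ 0.0852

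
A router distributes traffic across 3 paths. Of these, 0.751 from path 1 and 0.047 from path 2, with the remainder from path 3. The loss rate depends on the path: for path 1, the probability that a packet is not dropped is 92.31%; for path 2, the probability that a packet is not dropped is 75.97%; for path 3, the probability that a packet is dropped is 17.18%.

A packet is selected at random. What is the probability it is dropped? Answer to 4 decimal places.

P(3) = 1 − (0.751 + 0.047) = 0.202.
P(L|1) = 1 − 0.9231 = 0.0769.
P(L|2) = 1 − 0.7597 = 0.2403.
Summing over the partition,
P(L) = P(L|1)·P(1) + P(L|2)·P(2) + P(L|3)·P(3)
      = 0.0769·0.751 + 0.2403·0.047 + 0.1718·0.202
      = 0.0577519 + 0.0112941 + 0.0347036 = 0.1037496

P(L) ≈ 0.1037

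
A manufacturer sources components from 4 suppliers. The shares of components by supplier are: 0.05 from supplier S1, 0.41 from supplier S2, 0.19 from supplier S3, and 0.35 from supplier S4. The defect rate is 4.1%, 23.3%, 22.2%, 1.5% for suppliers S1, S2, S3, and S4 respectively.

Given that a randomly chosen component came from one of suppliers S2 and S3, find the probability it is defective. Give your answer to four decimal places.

0.2295

Let S = {S2, S3}.
P(S) = 0.41 + 0.19 = 0.6.
P(D ∩ S) = 0.233·0.41 + 0.222·0.19 = 0.09553 + 0.04218 = 0.13771.
P(D | S) = 0.13771 / 0.6 = 0.229517…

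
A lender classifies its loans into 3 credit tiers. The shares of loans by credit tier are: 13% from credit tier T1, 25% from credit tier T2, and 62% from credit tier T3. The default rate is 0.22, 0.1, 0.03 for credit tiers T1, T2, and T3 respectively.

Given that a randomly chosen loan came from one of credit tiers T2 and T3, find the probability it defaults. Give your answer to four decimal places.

Let S = {T2, T3}.
P(S) = 0.25 + 0.62 = 0.87.
P(D ∩ S) = 0.1·0.25 + 0.03·0.62 = 0.025 + 0.0186 = 0.0436.
P(D | S) = 0.0436 / 0.87 = 0.050115…

0.0501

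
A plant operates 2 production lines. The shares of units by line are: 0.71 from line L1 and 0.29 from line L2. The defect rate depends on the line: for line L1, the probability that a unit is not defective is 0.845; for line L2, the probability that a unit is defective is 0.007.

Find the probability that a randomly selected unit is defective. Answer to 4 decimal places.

P(D) ≈ 0.1121

P(D|L1) = 1 − 0.845 = 0.155.
Using total probability over the partition,
P(D) = P(D|L1)·P(L1) + P(D|L2)·P(L2)
      = 0.155·0.71 + 0.007·0.29
      = 0.11005 + 0.00203 = 0.11208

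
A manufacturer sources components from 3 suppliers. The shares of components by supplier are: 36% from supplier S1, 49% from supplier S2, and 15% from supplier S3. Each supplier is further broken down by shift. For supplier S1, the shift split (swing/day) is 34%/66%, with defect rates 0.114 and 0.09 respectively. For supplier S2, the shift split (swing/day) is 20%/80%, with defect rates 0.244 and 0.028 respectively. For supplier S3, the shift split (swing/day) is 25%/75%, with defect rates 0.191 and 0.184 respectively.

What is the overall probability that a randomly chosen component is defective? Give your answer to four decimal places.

P(D) ≈ 0.0981

P(D|S1) = 0.34·0.114 + 0.66·0.09 = 0.03876 + 0.0594 = 0.09816
P(D|S2) = 0.2·0.244 + 0.8·0.028 = 0.0488 + 0.0224 = 0.0712
P(D|S3) = 0.25·0.191 + 0.75·0.184 = 0.04775 + 0.138 = 0.18575
Then overall,
P(D) = 0.36·0.09816 + 0.49·0.0712 + 0.15·0.18575
      = 0.0353376 + 0.034888 + 0.0278625 = 0.0980881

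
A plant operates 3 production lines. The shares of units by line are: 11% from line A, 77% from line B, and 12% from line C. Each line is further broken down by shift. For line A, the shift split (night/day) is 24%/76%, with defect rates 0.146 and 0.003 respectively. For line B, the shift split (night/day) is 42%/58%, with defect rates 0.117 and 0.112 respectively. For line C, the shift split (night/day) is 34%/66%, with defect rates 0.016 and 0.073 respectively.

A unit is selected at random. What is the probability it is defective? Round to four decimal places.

0.0984

P(D|A) = 0.24·0.146 + 0.76·0.003 = 0.03504 + 0.00228 = 0.03732
P(D|B) = 0.42·0.117 + 0.58·0.112 = 0.04914 + 0.06496 = 0.1141
P(D|C) = 0.34·0.016 + 0.66·0.073 = 0.00544 + 0.04818 = 0.05362
By total probability over the outer partition,
P(D) = 0.11·0.03732 + 0.77·0.1141 + 0.12·0.05362
      = 0.0041052 + 0.087857 + 0.0064344 = 0.0983966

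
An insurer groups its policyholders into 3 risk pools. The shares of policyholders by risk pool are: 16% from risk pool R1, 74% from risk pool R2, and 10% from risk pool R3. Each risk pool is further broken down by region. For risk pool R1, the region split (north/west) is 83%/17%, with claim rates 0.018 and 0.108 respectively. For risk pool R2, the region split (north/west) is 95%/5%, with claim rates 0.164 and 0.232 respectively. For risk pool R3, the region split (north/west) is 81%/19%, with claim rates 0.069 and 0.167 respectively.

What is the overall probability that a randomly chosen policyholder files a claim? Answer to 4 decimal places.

0.1380

P(C|R1) = 0.83·0.018 + 0.17·0.108 = 0.01494 + 0.01836 = 0.0333
P(C|R2) = 0.95·0.164 + 0.05·0.232 = 0.1558 + 0.0116 = 0.1674
P(C|R3) = 0.81·0.069 + 0.19·0.167 = 0.05589 + 0.03173 = 0.08762
Then overall,
P(C) = 0.16·0.0333 + 0.74·0.1674 + 0.1·0.08762
      = 0.005328 + 0.123876 + 0.008762 = 0.137966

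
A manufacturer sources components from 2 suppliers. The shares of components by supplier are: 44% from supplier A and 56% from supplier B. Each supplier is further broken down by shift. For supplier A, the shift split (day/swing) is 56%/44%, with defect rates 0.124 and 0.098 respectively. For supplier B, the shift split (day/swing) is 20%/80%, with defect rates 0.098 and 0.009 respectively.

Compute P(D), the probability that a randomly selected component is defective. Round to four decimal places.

P(D|A) = 0.56·0.124 + 0.44·0.098 = 0.06944 + 0.04312 = 0.11256
P(D|B) = 0.2·0.098 + 0.8·0.009 = 0.0196 + 0.0072 = 0.0268
By total probability over the outer partition,
P(D) = 0.44·0.11256 + 0.56·0.0268
      = 0.0495264 + 0.015008 = 0.0645344

P(D) ≈ 0.0645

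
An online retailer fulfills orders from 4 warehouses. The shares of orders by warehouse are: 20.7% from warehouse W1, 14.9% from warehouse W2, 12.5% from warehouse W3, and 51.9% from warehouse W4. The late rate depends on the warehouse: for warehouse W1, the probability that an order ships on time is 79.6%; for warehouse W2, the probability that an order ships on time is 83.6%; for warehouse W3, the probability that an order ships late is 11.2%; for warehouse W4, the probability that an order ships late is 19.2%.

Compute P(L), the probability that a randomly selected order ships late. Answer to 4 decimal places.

P(L|W1) = 1 − 0.796 = 0.204.
P(L|W2) = 1 − 0.836 = 0.164.
P(L) = P(L|W1)·P(W1) + P(L|W2)·P(W2) + P(L|W3)·P(W3) + P(L|W4)·P(W4)
      = 0.204·0.207 + 0.164·0.149 + 0.112·0.125 + 0.192·0.519
      = 0.042228 + 0.024436 + 0.014 + 0.099648 = 0.180312

0.1803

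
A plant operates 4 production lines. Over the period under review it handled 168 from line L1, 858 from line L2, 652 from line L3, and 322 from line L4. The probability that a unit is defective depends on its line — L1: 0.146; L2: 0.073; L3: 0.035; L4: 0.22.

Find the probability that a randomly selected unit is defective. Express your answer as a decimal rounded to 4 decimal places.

Total: 168 + 858 + 652 + 322 = 2000.
P(L1) = 168/2000 = 0.084. P(L2) = 858/2000 = 0.429. P(L3) = 652/2000 = 0.326. P(L4) = 322/2000 = 0.161.
P(D) = P(D|L1)·P(L1) + P(D|L2)·P(L2) + P(D|L3)·P(L3) + P(D|L4)·P(L4)
      = 0.146·0.084 + 0.073·0.429 + 0.035·0.326 + 0.22·0.161
      = 0.012264 + 0.031317 + 0.01141 + 0.03542 = 0.090411

P(D) ≈ 0.0904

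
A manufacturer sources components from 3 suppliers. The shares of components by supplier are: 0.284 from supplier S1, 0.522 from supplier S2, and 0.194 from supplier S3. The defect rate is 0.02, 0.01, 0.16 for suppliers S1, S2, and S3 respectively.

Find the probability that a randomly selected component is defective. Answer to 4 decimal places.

Using total probability over the partition,
P(D) = P(D|S1)·P(S1) + P(D|S2)·P(S2) + P(D|S3)·P(S3)
      = 0.02·0.284 + 0.01·0.522 + 0.16·0.194
      = 0.00568 + 0.00522 + 0.03104 = 0.04194

0.0419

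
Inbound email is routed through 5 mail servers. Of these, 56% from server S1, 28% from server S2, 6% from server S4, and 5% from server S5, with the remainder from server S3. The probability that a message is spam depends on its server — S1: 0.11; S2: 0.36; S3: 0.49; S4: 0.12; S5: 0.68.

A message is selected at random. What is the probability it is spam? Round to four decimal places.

P(S) ≈ 0.2281

P(S3) = 1 − (0.56 + 0.28 + 0.06 + 0.05) = 0.05.
Using total probability over the partition,
P(S) = P(S|S1)·P(S1) + P(S|S2)·P(S2) + P(S|S3)·P(S3) + P(S|S4)·P(S4) + P(S|S5)·P(S5)
      = 0.11·0.56 + 0.36·0.28 + 0.49·0.05 + 0.12·0.06 + 0.68·0.05
      = 0.0616 + 0.1008 + 0.0245 + 0.0072 + 0.034 = 0.2281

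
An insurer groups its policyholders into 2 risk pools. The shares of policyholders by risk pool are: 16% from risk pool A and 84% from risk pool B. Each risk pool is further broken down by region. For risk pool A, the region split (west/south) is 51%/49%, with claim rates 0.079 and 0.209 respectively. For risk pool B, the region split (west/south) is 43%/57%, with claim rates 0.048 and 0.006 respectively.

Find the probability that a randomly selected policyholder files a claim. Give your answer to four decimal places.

P(C|A) = 0.51·0.079 + 0.49·0.209 = 0.04029 + 0.10241 = 0.1427
P(C|B) = 0.43·0.048 + 0.57·0.006 = 0.02064 + 0.00342 = 0.02406
By total probability over the outer partition,
P(C) = 0.16·0.1427 + 0.84·0.02406
      = 0.022832 + 0.0202104 = 0.0430424

P(C) ≈ 0.0430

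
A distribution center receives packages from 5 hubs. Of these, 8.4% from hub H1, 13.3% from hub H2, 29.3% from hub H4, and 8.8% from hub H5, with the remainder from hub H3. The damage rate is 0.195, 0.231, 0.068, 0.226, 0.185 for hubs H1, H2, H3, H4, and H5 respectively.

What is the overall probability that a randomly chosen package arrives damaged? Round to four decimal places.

0.1569

P(H3) = 1 − (0.084 + 0.133 + 0.293 + 0.088) = 0.402.
By the law of total probability,
P(D) = P(D|H1)·P(H1) + P(D|H2)·P(H2) + P(D|H3)·P(H3) + P(D|H4)·P(H4) + P(D|H5)·P(H5)
      = 0.195·0.084 + 0.231·0.133 + 0.068·0.402 + 0.226·0.293 + 0.185·0.088
      = 0.01638 + 0.030723 + 0.027336 + 0.066218 + 0.01628 = 0.156937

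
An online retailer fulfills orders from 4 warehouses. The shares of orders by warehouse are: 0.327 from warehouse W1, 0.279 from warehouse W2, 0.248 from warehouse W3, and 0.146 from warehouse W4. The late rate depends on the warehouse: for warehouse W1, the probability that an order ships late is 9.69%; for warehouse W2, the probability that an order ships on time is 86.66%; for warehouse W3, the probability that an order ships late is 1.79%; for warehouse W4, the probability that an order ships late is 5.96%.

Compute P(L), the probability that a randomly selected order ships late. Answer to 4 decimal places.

P(L|W2) = 1 − 0.8666 = 0.1334.
Using total probability over the partition,
P(L) = P(L|W1)·P(W1) + P(L|W2)·P(W2) + P(L|W3)·P(W3) + P(L|W4)·P(W4)
      = 0.0969·0.327 + 0.1334·0.279 + 0.0179·0.248 + 0.0596·0.146
      = 0.0316863 + 0.0372186 + 0.0044392 + 0.0087016 = 0.0820457

P(L) ≈ 0.0820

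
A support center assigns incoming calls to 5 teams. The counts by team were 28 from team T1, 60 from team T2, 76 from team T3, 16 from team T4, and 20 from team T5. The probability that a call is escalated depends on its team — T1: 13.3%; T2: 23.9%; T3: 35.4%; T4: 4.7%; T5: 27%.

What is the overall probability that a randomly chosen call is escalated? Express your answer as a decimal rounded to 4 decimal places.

Total: 28 + 60 + 76 + 16 + 20 = 200.
P(T1) = 28/200 = 0.14. P(T2) = 60/200 = 0.3. P(T3) = 76/200 = 0.38. P(T4) = 16/200 = 0.08. P(T5) = 20/200 = 0.1.
Summing over the partition,
P(E) = P(E|T1)·P(T1) + P(E|T2)·P(T2) + P(E|T3)·P(T3) + P(E|T4)·P(T4) + P(E|T5)·P(T5)
      = 0.133·0.14 + 0.239·0.3 + 0.354·0.38 + 0.047·0.08 + 0.27·0.1
      = 0.01862 + 0.0717 + 0.13452 + 0.00376 + 0.027 = 0.2556

P(E) ≈ 0.2556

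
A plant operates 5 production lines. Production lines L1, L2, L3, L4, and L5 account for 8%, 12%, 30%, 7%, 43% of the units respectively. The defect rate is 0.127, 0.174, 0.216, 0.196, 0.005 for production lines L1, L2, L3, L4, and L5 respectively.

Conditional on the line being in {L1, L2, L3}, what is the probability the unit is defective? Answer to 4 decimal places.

P(D|S) ≈ 0.1917

Let S = {L1, L2, L3}.
P(S) = 0.08 + 0.12 + 0.3 = 0.5.
P(D ∩ S) = 0.127·0.08 + 0.174·0.12 + 0.216·0.3 = 0.01016 + 0.02088 + 0.0648 = 0.09584.
P(D | S) = 0.09584 / 0.5 = 0.191680…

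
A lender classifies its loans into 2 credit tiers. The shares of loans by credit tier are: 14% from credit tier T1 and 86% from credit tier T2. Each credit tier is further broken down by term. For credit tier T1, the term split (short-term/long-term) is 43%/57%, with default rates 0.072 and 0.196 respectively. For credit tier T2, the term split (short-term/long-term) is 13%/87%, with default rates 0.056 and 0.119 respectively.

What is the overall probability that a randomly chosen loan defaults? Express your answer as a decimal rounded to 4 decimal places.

0.1153

P(D|T1) = 0.43·0.072 + 0.57·0.196 = 0.03096 + 0.11172 = 0.14268
P(D|T2) = 0.13·0.056 + 0.87·0.119 = 0.00728 + 0.10353 = 0.11081
By total probability over the outer partition,
P(D) = 0.14·0.14268 + 0.86·0.11081
      = 0.0199752 + 0.0952966 = 0.1152718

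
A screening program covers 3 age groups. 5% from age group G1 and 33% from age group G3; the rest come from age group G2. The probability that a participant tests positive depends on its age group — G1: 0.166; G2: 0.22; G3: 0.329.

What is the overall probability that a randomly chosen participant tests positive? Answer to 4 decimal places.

P(T) ≈ 0.2533

P(G2) = 1 − (0.05 + 0.33) = 0.62.
P(T) = P(T|G1)·P(G1) + P(T|G2)·P(G2) + P(T|G3)·P(G3)
      = 0.166·0.05 + 0.22·0.62 + 0.329·0.33
      = 0.0083 + 0.1364 + 0.10857 = 0.25327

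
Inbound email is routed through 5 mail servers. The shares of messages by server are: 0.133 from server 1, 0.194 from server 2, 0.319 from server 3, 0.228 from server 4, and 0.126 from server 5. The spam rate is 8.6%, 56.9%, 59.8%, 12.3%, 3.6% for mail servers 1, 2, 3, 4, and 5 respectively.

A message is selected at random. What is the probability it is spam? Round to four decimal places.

0.3452

Using total probability over the partition,
P(S) = P(S|1)·P(1) + P(S|2)·P(2) + P(S|3)·P(3) + P(S|4)·P(4) + P(S|5)·P(5)
      = 0.086·0.133 + 0.569·0.194 + 0.598·0.319 + 0.123·0.228 + 0.036·0.126
      = 0.011438 + 0.110386 + 0.190762 + 0.028044 + 0.004536 = 0.345166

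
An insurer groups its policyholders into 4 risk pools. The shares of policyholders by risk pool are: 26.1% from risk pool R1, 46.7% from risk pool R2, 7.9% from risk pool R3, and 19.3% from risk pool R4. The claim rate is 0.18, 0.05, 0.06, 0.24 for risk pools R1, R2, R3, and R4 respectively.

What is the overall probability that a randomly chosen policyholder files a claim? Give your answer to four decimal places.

By the law of total probability,
P(C) = P(C|R1)·P(R1) + P(C|R2)·P(R2) + P(C|R3)·P(R3) + P(C|R4)·P(R4)
      = 0.18·0.261 + 0.05·0.467 + 0.06·0.079 + 0.24·0.193
      = 0.04698 + 0.02335 + 0.00474 + 0.04632 = 0.12139

P(C) ≈ 0.1214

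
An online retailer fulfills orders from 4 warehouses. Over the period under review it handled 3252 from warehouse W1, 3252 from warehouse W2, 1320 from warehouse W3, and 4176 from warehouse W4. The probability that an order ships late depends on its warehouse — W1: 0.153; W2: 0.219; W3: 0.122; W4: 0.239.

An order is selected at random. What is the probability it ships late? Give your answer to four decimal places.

Total: 3252 + 3252 + 1320 + 4176 = 12000.
P(W1) = 3252/12000 = 0.271. P(W2) = 3252/12000 = 0.271. P(W3) = 1320/12000 = 0.11. P(W4) = 4176/12000 = 0.348.
Using total probability over the partition,
P(L) = P(L|W1)·P(W1) + P(L|W2)·P(W2) + P(L|W3)·P(W3) + P(L|W4)·P(W4)
      = 0.153·0.271 + 0.219·0.271 + 0.122·0.11 + 0.239·0.348
      = 0.041463 + 0.059349 + 0.01342 + 0.083172 = 0.197404

P(L) ≈ 0.1974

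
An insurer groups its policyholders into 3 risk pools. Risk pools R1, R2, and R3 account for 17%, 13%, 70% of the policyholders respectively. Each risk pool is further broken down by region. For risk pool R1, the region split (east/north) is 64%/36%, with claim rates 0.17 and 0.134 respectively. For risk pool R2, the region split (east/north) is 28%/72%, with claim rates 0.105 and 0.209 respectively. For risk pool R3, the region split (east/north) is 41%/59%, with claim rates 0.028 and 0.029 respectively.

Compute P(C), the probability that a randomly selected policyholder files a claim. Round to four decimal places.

P(C|R1) = 0.64·0.17 + 0.36·0.134 = 0.1088 + 0.04824 = 0.15704
P(C|R2) = 0.28·0.105 + 0.72·0.209 = 0.0294 + 0.15048 = 0.17988
P(C|R3) = 0.41·0.028 + 0.59·0.029 = 0.01148 + 0.01711 = 0.02859
By total probability over the outer partition,
P(C) = 0.17·0.15704 + 0.13·0.17988 + 0.7·0.02859
      = 0.0266968 + 0.0233844 + 0.020013 = 0.0700942

0.0701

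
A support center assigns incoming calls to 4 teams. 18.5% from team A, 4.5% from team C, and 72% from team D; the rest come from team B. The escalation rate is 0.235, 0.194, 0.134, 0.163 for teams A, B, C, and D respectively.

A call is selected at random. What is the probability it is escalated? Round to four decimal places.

0.1766

P(B) = 1 − (0.185 + 0.045 + 0.72) = 0.05.
P(E) = P(E|A)·P(A) + P(E|B)·P(B) + P(E|C)·P(C) + P(E|D)·P(D)
      = 0.235·0.185 + 0.194·0.05 + 0.134·0.045 + 0.163·0.72
      = 0.043475 + 0.0097 + 0.00603 + 0.11736 = 0.176565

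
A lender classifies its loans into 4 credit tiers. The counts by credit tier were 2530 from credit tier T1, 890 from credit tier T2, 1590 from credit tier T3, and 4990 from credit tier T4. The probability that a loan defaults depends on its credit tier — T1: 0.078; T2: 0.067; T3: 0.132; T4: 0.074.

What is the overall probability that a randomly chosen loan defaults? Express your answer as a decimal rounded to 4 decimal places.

P(D) ≈ 0.0836

Total: 2530 + 890 + 1590 + 4990 = 10000.
P(T1) = 2530/10000 = 0.253. P(T2) = 890/10000 = 0.089. P(T3) = 1590/10000 = 0.159. P(T4) = 4990/10000 = 0.499.
P(D) = P(D|T1)·P(T1) + P(D|T2)·P(T2) + P(D|T3)·P(T3) + P(D|T4)·P(T4)
      = 0.078·0.253 + 0.067·0.089 + 0.132·0.159 + 0.074·0.499
      = 0.019734 + 0.005963 + 0.020988 + 0.036926 = 0.083611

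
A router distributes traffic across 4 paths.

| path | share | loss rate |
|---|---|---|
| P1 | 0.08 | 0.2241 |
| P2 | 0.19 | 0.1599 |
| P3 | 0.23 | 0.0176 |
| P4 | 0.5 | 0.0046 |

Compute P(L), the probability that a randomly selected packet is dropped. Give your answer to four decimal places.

P(L) ≈ 0.0547

P(L) = P(L|P1)·P(P1) + P(L|P2)·P(P2) + P(L|P3)·P(P3) + P(L|P4)·P(P4)
      = 0.2241·0.08 + 0.1599·0.19 + 0.0176·0.23 + 0.0046·0.5
      = 0.017928 + 0.030381 + 0.004048 + 0.0023 = 0.054657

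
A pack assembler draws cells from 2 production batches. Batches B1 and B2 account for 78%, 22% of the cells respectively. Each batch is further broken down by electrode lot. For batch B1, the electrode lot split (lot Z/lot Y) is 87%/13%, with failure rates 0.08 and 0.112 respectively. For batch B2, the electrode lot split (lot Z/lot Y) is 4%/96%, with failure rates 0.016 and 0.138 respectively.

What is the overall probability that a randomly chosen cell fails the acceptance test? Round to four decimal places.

P(F|B1) = 0.87·0.08 + 0.13·0.112 = 0.0696 + 0.01456 = 0.08416
P(F|B2) = 0.04·0.016 + 0.96·0.138 = 0.00064 + 0.13248 = 0.13312
Then overall,
P(F) = 0.78·0.08416 + 0.22·0.13312
      = 0.0656448 + 0.0292864 = 0.0949312

P(F) ≈ 0.0949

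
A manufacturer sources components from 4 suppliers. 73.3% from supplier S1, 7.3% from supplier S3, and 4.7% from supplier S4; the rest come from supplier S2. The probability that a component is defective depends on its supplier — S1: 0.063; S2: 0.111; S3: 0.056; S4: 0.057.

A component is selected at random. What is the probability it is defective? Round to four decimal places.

P(S2) = 1 − (0.733 + 0.073 + 0.047) = 0.147.
P(D) = P(D|S1)·P(S1) + P(D|S2)·P(S2) + P(D|S3)·P(S3) + P(D|S4)·P(S4)
      = 0.063·0.733 + 0.111·0.147 + 0.056·0.073 + 0.057·0.047
      = 0.046179 + 0.016317 + 0.004088 + 0.002679 = 0.069263

P(D) ≈ 0.0693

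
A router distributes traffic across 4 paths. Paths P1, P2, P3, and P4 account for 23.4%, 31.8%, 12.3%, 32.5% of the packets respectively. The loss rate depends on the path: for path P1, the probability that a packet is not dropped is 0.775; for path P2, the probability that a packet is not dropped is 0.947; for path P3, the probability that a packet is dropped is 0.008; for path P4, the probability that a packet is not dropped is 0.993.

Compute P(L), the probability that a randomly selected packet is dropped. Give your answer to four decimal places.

P(L|P1) = 1 − 0.775 = 0.225.
P(L|P2) = 1 − 0.947 = 0.053.
P(L|P4) = 1 − 0.993 = 0.007.
P(L) = P(L|P1)·P(P1) + P(L|P2)·P(P2) + P(L|P3)·P(P3) + P(L|P4)·P(P4)
      = 0.225·0.234 + 0.053·0.318 + 0.008·0.123 + 0.007·0.325
      = 0.05265 + 0.016854 + 0.000984 + 0.002275 = 0.072763

0.0728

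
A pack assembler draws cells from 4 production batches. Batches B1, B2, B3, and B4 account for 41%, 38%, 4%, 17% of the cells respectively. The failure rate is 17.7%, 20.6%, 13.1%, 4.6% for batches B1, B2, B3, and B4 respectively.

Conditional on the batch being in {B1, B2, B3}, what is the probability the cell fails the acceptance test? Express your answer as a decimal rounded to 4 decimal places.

Let S = {B1, B2, B3}.
P(S) = 0.41 + 0.38 + 0.04 = 0.83.
P(F ∩ S) = 0.177·0.41 + 0.206·0.38 + 0.131·0.04 = 0.07257 + 0.07828 + 0.00524 = 0.15609.
P(F | S) = 0.15609 / 0.83 = 0.188060…

0.1881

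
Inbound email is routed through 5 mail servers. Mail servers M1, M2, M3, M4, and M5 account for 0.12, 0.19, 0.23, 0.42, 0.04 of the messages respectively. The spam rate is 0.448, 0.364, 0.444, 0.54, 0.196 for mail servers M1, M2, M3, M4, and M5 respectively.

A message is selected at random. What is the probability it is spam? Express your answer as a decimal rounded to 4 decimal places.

P(S) = P(S|M1)·P(M1) + P(S|M2)·P(M2) + P(S|M3)·P(M3) + P(S|M4)·P(M4) + P(S|M5)·P(M5)
      = 0.448·0.12 + 0.364·0.19 + 0.444·0.23 + 0.54·0.42 + 0.196·0.04
      = 0.05376 + 0.06916 + 0.10212 + 0.2268 + 0.00784 = 0.45968

P(S) ≈ 0.4597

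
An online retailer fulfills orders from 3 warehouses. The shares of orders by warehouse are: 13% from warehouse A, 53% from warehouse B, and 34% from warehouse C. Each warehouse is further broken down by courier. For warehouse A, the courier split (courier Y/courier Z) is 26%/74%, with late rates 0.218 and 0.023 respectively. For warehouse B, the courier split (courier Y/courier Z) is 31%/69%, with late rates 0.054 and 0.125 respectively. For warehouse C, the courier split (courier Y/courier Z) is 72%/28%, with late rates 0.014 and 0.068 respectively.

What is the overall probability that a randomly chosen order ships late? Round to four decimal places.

P(L|A) = 0.26·0.218 + 0.74·0.023 = 0.05668 + 0.01702 = 0.0737
P(L|B) = 0.31·0.054 + 0.69·0.125 = 0.01674 + 0.08625 = 0.10299
P(L|C) = 0.72·0.014 + 0.28·0.068 = 0.01008 + 0.01904 = 0.02912
Then overall,
P(L) = 0.13·0.0737 + 0.53·0.10299 + 0.34·0.02912
      = 0.009581 + 0.0545847 + 0.0099008 = 0.0740665

0.0741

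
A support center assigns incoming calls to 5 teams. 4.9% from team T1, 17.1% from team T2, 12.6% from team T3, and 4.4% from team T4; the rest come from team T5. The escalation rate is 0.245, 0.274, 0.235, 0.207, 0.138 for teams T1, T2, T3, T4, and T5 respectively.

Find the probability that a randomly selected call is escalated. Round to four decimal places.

0.1818

P(T5) = 1 − (0.049 + 0.171 + 0.126 + 0.044) = 0.61.
P(E) = P(E|T1)·P(T1) + P(E|T2)·P(T2) + P(E|T3)·P(T3) + P(E|T4)·P(T4) + P(E|T5)·P(T5)
      = 0.245·0.049 + 0.274·0.171 + 0.235·0.126 + 0.207·0.044 + 0.138·0.61
      = 0.012005 + 0.046854 + 0.02961 + 0.009108 + 0.08418 = 0.181757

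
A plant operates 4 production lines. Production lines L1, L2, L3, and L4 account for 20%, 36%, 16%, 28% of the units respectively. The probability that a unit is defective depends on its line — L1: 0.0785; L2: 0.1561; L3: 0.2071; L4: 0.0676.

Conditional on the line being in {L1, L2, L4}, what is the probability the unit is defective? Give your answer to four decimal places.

0.1081

Let S = {L1, L2, L4}.
P(S) = 0.2 + 0.36 + 0.28 = 0.84.
P(D ∩ S) = 0.0785·0.2 + 0.1561·0.36 + 0.0676·0.28 = 0.0157 + 0.056196 + 0.018928 = 0.090824.
P(D | S) = 0.090824 / 0.84 = 0.108124…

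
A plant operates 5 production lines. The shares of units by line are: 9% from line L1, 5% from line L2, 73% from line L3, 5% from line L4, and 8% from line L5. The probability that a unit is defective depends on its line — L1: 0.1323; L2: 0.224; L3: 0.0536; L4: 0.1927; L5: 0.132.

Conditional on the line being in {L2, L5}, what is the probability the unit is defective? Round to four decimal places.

0.1674

Let S = {L2, L5}.
P(S) = 0.05 + 0.08 = 0.13.
P(D ∩ S) = 0.224·0.05 + 0.132·0.08 = 0.0112 + 0.01056 = 0.02176.
P(D | S) = 0.02176 / 0.13 = 0.167385…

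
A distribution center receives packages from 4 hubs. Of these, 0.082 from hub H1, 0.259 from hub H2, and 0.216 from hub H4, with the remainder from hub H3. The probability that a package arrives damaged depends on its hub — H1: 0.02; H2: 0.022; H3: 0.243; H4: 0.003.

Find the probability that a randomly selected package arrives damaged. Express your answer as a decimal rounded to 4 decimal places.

P(H3) = 1 − (0.082 + 0.259 + 0.216) = 0.443.
By the law of total probability,
P(D) = P(D|H1)·P(H1) + P(D|H2)·P(H2) + P(D|H3)·P(H3) + P(D|H4)·P(H4)
      = 0.02·0.082 + 0.022·0.259 + 0.243·0.443 + 0.003·0.216
      = 0.00164 + 0.005698 + 0.107649 + 0.000648 = 0.115635

0.1156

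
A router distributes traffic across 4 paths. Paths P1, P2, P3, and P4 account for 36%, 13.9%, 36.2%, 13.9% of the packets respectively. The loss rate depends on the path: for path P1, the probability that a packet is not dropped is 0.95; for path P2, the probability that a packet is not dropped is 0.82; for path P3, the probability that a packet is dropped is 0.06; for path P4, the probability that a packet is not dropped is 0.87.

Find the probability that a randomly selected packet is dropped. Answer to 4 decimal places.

0.0828

P(L|P1) = 1 − 0.95 = 0.05.
P(L|P2) = 1 − 0.82 = 0.18.
P(L|P4) = 1 − 0.87 = 0.13.
Summing over the partition,
P(L) = P(L|P1)·P(P1) + P(L|P2)·P(P2) + P(L|P3)·P(P3) + P(L|P4)·P(P4)
      = 0.05·0.36 + 0.18·0.139 + 0.06·0.362 + 0.13·0.139
      = 0.018 + 0.02502 + 0.02172 + 0.01807 = 0.08281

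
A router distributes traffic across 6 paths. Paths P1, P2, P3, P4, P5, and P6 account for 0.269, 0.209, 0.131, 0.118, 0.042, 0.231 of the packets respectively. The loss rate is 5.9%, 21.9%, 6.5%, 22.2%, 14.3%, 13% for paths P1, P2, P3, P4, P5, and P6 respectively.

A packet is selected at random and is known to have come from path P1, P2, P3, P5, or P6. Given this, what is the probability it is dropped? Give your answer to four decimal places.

0.1204

Let S = {P1, P2, P3, P5, P6}.
P(S) = 0.269 + 0.209 + 0.131 + 0.042 + 0.231 = 0.882.
P(L ∩ S) = 0.059·0.269 + 0.219·0.209 + 0.065·0.131 + 0.143·0.042 + 0.13·0.231 = 0.015871 + 0.045771 + 0.008515 + 0.006006 + 0.03003 = 0.106193.
P(L | S) = 0.106193 / 0.882 = 0.120400…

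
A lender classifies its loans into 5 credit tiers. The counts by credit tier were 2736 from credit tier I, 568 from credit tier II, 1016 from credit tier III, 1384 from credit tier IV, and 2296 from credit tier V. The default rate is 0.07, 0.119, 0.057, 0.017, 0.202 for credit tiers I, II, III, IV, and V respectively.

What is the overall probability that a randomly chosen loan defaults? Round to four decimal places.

Total: 2736 + 568 + 1016 + 1384 + 2296 = 8000.
P(I) = 2736/8000 = 0.342. P(II) = 568/8000 = 0.071. P(III) = 1016/8000 = 0.127. P(IV) = 1384/8000 = 0.173. P(V) = 2296/8000 = 0.287.
By the law of total probability,
P(D) = P(D|I)·P(I) + P(D|II)·P(II) + P(D|III)·P(III) + P(D|IV)·P(IV) + P(D|V)·P(V)
      = 0.07·0.342 + 0.119·0.071 + 0.057·0.127 + 0.017·0.173 + 0.202·0.287
      = 0.02394 + 0.008449 + 0.007239 + 0.002941 + 0.057974 = 0.100543

P(D) ≈ 0.1005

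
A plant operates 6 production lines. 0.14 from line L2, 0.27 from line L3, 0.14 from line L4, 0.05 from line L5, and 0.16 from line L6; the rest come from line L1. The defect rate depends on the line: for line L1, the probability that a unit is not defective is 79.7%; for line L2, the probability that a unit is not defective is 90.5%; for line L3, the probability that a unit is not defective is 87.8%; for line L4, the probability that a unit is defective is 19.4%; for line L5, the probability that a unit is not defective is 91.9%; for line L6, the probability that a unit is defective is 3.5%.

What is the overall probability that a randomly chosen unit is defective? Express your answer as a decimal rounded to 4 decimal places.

P(D) ≈ 0.1318

P(L1) = 1 − (0.14 + 0.27 + 0.14 + 0.05 + 0.16) = 0.24.
P(D|L1) = 1 − 0.797 = 0.203.
P(D|L2) = 1 − 0.905 = 0.095.
P(D|L3) = 1 − 0.878 = 0.122.
P(D|L5) = 1 − 0.919 = 0.081.
P(D) = P(D|L1)·P(L1) + P(D|L2)·P(L2) + P(D|L3)·P(L3) + P(D|L4)·P(L4) + P(D|L5)·P(L5) + P(D|L6)·P(L6)
      = 0.203·0.24 + 0.095·0.14 + 0.122·0.27 + 0.194·0.14 + 0.081·0.05 + 0.035·0.16
      = 0.04872 + 0.0133 + 0.03294 + 0.02716 + 0.00405 + 0.0056 = 0.13177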